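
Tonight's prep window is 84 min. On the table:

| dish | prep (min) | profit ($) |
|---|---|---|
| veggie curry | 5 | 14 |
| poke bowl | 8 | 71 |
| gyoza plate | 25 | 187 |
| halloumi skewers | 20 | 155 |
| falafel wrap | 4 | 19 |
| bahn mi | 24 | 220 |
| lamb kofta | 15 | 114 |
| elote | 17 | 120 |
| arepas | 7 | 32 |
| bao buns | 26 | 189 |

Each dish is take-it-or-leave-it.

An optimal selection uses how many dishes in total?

5

The maximum profit within 84 min is 680.
One optimal bundle: poke bowl + halloumi skewers + bahn mi + lamb kofta + elote (84 min).
Every optimal selection uses 5 dishes.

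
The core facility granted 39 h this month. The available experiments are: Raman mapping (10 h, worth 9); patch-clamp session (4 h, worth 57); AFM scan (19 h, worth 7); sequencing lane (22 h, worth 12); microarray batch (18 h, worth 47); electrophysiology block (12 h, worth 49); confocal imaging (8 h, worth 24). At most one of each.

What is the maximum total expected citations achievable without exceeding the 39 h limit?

153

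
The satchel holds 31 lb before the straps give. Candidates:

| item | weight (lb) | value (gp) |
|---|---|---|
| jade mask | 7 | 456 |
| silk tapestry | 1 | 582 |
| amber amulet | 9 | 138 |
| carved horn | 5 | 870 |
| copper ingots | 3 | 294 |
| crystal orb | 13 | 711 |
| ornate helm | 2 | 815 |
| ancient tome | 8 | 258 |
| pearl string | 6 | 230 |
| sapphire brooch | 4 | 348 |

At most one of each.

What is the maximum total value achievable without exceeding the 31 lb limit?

Filling by ratio: jade mask + silk tapestry + carved horn + copper ingots + ornate helm + pearl string + sapphire brooch for 3595, with 3 lb left unused.
Dropping pearl string and sapphire brooch frees 10 lb; slotting in crystal orb (13 lb) lifts the total to 3728 at 31 lb.

3728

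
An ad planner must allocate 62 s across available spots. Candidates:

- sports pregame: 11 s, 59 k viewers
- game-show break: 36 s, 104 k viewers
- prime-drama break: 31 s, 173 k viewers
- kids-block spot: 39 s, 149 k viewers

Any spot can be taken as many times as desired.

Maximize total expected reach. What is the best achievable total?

Best packing: 2×prime-drama break — 62 s, 346 total.
Nothing else within 62 s beats 346.

346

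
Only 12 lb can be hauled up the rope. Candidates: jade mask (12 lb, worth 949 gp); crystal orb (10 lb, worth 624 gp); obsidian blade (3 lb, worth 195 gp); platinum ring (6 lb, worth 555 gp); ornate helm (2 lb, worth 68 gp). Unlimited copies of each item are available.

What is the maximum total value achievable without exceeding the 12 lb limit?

1110

The ratio ordering already packs tightly: 2×platinum ring, 12 lb, 1110.
That's the maximum — no swap from here does better than 1110.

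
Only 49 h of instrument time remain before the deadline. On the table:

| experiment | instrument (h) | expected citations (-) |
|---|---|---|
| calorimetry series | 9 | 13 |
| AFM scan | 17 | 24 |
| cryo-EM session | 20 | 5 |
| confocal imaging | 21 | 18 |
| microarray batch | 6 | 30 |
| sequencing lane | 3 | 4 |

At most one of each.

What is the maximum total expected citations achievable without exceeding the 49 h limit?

76

Filling by ratio: calorimetry series + AFM scan + microarray batch + sequencing lane for 71, with 14 h left unused.
Replace calorimetry series with confocal imaging: the trade gains 5 net, giving 76 at 47 h.
That's the maximum — no swap from here does better than 76.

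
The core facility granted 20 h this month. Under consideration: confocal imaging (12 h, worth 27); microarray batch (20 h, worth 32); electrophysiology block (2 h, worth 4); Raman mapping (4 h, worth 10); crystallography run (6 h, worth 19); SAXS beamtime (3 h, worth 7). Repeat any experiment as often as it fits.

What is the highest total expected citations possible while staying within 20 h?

Best packing: electrophysiology block + 3×crystallography run — 20 h, 61 total.

61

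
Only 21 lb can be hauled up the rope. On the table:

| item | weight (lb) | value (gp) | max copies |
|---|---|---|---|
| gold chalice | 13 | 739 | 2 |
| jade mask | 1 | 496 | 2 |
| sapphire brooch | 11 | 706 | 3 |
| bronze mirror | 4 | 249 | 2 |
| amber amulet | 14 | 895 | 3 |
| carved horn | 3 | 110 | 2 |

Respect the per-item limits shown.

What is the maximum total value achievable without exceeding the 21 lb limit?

Taking 2×jade mask + sapphire brooch + 2×bronze mirror: 21 lb used, 2196 in value.

2196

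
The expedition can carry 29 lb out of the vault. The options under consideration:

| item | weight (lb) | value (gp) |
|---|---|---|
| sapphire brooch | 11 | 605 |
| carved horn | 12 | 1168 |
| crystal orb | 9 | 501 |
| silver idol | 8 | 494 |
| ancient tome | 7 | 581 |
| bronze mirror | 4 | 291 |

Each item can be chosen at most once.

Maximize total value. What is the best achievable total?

2250

The ratio heuristic lands on carved horn + ancient tome + bronze mirror (2040) but leaves 6 lb idle.
Dropping bronze mirror frees 4 lb; slotting in crystal orb (9 lb) lifts the total to 2250 at 28 lb.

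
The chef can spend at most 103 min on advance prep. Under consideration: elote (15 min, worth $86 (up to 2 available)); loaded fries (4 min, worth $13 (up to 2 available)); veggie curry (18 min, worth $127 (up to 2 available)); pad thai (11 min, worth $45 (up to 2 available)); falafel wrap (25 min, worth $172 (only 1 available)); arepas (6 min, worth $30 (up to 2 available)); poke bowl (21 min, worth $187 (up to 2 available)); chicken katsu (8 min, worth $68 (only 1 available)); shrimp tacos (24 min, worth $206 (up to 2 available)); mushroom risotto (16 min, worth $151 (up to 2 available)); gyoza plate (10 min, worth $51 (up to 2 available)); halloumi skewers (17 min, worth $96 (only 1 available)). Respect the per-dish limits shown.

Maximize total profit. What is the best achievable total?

901

By profit per min: mushroom risotto 9.44, poke bowl 8.90, shrimp tacos 8.58, chicken katsu 8.50 lead.
The ratio heuristic lands on loaded fries + 2×poke bowl + shrimp tacos + 2×mushroom risotto (895) but leaves 1 min idle.
The 25 min tied up in loaded fries and poke bowl is better spent on shrimp tacos — total rises to 901 (101 min).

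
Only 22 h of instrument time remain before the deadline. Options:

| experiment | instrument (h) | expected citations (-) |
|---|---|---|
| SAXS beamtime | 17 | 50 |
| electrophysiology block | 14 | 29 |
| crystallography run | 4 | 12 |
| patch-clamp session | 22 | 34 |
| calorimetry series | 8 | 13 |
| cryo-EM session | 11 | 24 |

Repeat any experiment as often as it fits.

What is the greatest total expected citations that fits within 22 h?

62

By expected citations per h: crystallography run 3.00, SAXS beamtime 2.94, cryo-EM session 2.18, electrophysiology block 2.07 lead.
A density-first pass picks 5×crystallography run — 60 at 20 h.
The 16 h tied up in 4×crystallography run is better spent on SAXS beamtime — total rises to 62 (21 h).
Every other selection either busts 22 h or fails to beat 62.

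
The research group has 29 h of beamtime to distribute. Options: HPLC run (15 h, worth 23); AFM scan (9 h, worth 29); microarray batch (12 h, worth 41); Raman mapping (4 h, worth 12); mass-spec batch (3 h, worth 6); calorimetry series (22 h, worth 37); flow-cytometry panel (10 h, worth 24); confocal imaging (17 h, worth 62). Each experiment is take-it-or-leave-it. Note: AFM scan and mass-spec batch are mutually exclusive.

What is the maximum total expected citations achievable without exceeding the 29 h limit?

103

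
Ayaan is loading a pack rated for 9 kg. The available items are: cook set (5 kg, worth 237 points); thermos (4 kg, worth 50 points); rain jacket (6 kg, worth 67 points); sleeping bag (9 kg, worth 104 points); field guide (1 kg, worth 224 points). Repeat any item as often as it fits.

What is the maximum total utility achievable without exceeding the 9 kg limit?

The ratio ordering already packs tightly: 9×field guide, 9 kg, 2016.
No other feasible combination exceeds 2016.

2016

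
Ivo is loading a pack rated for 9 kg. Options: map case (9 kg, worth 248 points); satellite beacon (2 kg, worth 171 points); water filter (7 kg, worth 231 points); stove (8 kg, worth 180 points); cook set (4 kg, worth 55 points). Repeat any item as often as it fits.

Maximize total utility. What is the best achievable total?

684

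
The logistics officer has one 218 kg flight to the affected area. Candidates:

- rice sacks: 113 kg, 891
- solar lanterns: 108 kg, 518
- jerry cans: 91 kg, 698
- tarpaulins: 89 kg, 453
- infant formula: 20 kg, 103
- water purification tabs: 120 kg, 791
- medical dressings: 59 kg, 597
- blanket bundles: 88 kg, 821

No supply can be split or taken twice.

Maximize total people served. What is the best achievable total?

1712

The ratio heuristic lands on infant formula + medical dressings + blanket bundles (1521) but leaves 51 kg idle.
Dropping infant formula and medical dressings frees 79 kg; slotting in rice sacks (113 kg) lifts the total to 1712 at 201 kg.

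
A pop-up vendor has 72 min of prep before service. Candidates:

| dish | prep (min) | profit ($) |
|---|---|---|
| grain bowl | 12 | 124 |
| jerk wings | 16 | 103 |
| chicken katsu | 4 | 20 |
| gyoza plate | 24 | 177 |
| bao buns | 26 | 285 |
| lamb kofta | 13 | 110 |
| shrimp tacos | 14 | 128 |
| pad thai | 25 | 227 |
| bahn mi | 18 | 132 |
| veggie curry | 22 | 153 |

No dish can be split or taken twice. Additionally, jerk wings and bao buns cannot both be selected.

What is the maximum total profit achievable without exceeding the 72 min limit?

669

The ratio heuristic lands on grain bowl + chicken katsu + bao buns + lamb kofta + shrimp tacos (667) but leaves 3 min idle.
Dropping chicken katsu and lamb kofta frees 17 min; slotting in bahn mi (18 min) lifts the total to 669 at 70 min.
The spare 2 min is too small for any remaining dish, and no feasible exchange beats 669.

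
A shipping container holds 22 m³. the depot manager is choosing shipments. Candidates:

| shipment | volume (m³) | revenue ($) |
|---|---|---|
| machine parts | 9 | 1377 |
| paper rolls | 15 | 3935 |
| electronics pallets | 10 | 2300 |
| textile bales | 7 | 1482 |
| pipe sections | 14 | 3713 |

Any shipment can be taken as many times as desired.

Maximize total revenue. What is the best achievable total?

5417

Filling by ratio: textile bales + pipe sections for 5195, with 1 m³ left unused.
Replace pipe sections with paper rolls: the trade gains 222 net, giving 5417 at 22 m³.
That's the maximum — no swap from here does better than 5417.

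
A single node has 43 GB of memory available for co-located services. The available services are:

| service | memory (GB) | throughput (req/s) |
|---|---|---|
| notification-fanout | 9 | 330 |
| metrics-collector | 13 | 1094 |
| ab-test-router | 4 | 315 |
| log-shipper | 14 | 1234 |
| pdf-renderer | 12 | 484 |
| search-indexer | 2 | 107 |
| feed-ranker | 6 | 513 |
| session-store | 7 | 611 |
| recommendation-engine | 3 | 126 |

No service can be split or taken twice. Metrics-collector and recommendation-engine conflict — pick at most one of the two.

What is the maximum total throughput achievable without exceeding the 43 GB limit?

Metrics-collector + log-shipper + search-indexer + feed-ranker + session-store uses 42 of the 43 GB and totals 3559.
The closest alternative, metrics-collector + log-shipper + feed-ranker + session-store, reaches only 3452.

3559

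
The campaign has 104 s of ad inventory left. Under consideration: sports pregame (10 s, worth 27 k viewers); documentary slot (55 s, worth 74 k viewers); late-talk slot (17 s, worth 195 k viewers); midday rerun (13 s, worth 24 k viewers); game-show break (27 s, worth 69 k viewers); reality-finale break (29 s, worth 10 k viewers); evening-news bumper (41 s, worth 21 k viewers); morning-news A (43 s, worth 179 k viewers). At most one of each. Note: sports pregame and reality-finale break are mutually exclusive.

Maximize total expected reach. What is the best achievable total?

470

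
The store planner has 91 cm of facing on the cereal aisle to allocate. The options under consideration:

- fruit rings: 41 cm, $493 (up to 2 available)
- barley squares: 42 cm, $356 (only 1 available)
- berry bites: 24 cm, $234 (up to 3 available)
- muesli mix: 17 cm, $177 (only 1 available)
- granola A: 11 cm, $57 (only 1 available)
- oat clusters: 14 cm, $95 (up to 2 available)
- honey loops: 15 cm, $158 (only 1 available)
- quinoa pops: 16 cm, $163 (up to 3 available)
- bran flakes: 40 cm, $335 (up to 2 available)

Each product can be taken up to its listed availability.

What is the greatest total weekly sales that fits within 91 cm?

Greedy by ratio would take 2×fruit rings: 82 cm used, total 986.
Replace fruit rings with muesli mix + 2×quinoa pops: the trade gains 10 net, giving 996 at 90 cm.

996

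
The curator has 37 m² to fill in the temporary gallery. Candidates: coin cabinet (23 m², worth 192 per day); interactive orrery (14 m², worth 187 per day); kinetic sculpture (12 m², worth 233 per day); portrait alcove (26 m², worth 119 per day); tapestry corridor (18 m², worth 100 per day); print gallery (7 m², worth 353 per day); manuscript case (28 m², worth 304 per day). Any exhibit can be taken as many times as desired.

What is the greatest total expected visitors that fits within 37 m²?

1765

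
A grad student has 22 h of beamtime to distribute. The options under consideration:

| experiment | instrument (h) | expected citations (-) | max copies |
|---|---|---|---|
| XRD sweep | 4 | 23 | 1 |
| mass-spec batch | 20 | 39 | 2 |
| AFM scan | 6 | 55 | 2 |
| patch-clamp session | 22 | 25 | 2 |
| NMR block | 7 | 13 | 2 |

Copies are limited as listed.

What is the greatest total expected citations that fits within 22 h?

Density check — AFM scan 9.17, XRD sweep 5.75, mass-spec batch 1.95 are the best per h.
Best packing: XRD sweep + 2×AFM scan — 16 h, 133 total.
Every other selection either busts 22 h or exceeds an availability limit or fails to beat 133.

133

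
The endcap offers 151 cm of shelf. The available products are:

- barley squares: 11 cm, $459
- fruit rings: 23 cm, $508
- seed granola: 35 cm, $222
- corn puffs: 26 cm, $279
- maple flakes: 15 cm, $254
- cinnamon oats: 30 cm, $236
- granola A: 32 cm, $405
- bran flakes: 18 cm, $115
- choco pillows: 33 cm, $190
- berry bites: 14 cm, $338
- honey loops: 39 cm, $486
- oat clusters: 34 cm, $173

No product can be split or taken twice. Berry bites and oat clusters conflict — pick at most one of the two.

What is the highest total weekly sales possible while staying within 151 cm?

Density check — barley squares 41.73, berry bites 24.14, fruit rings 22.09, maple flakes 16.93 are the best per cm.
The ratio heuristic lands on barley squares + fruit rings + maple flakes + granola A + berry bites + honey loops (2450) but leaves 17 cm idle.
Dropping honey loops frees 39 cm; slotting in corn puffs + cinnamon oats (56 cm) lifts the total to 2479 at 151 cm.
Next best is barley squares + fruit rings + corn puffs + granola A + berry bites + honey loops at 2475 (145 cm) — short by 4.

2479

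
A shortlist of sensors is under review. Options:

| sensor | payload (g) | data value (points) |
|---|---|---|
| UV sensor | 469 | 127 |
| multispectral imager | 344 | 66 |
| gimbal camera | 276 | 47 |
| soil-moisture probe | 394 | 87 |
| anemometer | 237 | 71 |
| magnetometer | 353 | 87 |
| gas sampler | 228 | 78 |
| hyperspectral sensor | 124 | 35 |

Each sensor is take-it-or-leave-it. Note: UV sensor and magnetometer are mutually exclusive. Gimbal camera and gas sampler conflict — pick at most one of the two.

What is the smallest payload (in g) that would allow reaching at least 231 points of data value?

818

Need the lightest bundle worth ≥ 231.
anemometer + magnetometer + gas sampler: 236 data value at 818 g.
Any bundle with less than 818 g falls short of 231.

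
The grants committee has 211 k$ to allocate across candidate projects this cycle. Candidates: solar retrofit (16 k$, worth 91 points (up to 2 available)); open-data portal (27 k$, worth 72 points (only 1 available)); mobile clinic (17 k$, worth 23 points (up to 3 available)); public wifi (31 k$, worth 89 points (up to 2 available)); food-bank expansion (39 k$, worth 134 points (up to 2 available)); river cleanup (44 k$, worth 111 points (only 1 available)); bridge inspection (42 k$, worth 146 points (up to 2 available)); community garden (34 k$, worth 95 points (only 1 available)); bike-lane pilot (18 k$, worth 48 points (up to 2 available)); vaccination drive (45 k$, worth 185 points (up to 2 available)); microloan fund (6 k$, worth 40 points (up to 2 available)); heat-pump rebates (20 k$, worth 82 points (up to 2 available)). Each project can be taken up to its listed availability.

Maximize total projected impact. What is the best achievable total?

902

Ranking by ratio (projected impact/k$): microloan fund 6.67, solar retrofit 5.69, vaccination drive 4.11.
Taking the top-ratio projects first gives 2×solar retrofit + public wifi + 2×vaccination drive + 2×microloan fund + 2×heat-pump rebates for 885 (205 k$).
The 37 k$ tied up in public wifi and microloan fund is better spent on bridge inspection — total rises to 902 (210 k$).
That's the maximum — no swap from here does better than 902.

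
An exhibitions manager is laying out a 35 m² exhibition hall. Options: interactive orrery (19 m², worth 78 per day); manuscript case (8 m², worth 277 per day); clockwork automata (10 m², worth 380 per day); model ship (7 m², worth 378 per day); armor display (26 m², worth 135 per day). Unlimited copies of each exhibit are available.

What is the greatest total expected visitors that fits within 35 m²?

Density check — model ship 54.00, clockwork automata 38.00, manuscript case 34.62, armor display 5.19 are the best per m².
Taking 5×model ship: 35 m² used, 1890 in expected visitors.
Nothing else within 35 m² beats 1890.

1890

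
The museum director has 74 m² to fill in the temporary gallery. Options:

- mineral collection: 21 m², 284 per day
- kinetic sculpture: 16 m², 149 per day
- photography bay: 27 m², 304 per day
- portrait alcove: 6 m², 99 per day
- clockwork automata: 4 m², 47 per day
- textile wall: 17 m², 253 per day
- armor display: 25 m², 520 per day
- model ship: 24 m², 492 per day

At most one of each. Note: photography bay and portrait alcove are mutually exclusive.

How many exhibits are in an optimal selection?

The maximum expected visitors within 74 m² is 1364.
portrait alcove + textile wall + armor display + model ship hits 1364 at 72 m².
All optima have 4 exhibits.

4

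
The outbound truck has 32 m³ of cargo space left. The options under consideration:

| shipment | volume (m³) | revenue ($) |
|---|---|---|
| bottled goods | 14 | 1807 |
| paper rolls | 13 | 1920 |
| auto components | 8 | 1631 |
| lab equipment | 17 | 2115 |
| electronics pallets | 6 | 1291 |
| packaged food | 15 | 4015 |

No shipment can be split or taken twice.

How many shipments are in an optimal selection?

3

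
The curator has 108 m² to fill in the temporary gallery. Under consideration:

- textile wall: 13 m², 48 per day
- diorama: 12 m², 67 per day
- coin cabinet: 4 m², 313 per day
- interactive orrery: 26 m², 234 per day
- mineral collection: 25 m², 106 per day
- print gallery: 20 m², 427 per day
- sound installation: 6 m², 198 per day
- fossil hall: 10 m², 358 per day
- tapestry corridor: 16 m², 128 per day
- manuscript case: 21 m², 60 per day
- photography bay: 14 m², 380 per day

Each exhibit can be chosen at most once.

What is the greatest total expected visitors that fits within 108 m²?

Diorama + coin cabinet + interactive orrery + print gallery + sound installation + fossil hall + tapestry corridor + photography bay uses 108 of the 108 m² and totals 2105.

2105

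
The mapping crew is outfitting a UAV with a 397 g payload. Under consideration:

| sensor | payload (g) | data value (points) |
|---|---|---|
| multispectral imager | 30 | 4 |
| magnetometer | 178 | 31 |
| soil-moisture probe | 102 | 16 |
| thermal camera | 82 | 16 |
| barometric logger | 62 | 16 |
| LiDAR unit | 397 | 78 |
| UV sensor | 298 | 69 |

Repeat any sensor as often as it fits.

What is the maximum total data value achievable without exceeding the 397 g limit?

96

Density check — barometric logger 0.26, UV sensor 0.23, LiDAR unit 0.20, thermal camera 0.20 are the best per g.
Taking thermal camera + 5×barometric logger: 392 g used, 96 in data value.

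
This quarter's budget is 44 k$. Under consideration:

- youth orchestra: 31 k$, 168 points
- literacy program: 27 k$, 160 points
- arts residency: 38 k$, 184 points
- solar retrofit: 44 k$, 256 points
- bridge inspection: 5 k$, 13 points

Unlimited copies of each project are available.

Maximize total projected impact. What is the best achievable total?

The ratio heuristic lands on literacy program + 3×bridge inspection (199) but leaves 2 k$ idle.
Dropping literacy program and 3×bridge inspection frees 42 k$; slotting in solar retrofit (44 k$) lifts the total to 256 at 44 k$.
No other feasible combination exceeds 256.

256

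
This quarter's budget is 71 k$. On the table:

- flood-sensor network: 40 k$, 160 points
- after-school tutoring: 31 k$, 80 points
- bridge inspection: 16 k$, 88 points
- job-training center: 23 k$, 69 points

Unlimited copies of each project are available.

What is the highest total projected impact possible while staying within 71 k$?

352

By projected impact per k$: bridge inspection 5.50, flood-sensor network 4.00, job-training center 3.00, after-school tutoring 2.58 lead.
The ratio ordering already packs tightly: 4×bridge inspection, 64 k$, 352.
Nothing else within 71 k$ beats 352.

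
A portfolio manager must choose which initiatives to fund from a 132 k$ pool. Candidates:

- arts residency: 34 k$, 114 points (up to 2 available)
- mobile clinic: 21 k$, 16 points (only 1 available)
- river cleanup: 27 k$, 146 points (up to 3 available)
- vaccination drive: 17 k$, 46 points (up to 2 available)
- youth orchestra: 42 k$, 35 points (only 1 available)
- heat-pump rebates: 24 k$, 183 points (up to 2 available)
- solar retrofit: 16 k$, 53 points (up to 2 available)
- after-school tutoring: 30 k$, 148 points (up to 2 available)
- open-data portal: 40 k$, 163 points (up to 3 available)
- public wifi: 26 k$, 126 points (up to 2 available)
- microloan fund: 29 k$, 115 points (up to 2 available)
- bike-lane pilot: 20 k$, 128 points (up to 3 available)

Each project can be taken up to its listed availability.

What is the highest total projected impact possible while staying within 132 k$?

821

Taking the top-ratio projects first gives 2×heat-pump rebates + solar retrofit + 3×bike-lane pilot for 803 (124 k$).
The 20 k$ tied up in bike-lane pilot is better spent on river cleanup — total rises to 821 (131 k$).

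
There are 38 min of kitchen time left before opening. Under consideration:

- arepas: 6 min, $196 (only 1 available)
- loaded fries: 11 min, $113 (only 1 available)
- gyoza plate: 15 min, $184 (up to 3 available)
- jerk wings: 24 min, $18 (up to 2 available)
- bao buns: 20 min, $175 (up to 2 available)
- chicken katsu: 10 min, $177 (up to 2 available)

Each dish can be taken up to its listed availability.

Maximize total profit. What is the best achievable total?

663

The ratio ordering already packs tightly: arepas + loaded fries + 2×chicken katsu, 37 min, 663.
No other feasible combination exceeds 663.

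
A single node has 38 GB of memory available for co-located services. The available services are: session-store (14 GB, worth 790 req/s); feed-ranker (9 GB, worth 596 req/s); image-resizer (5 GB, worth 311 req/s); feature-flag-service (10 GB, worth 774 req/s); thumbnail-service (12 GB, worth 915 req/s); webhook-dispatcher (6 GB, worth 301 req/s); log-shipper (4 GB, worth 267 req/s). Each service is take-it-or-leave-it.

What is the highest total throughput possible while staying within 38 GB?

Taking the top-ratio services first gives feed-ranker + feature-flag-service + thumbnail-service + log-shipper for 2552 (35 GB).
Replace log-shipper with image-resizer: the trade gains 44 net, giving 2596 at 36 GB.
Next best is feed-ranker + feature-flag-service + thumbnail-service + webhook-dispatcher at 2586 (37 GB) — short by 10.

2596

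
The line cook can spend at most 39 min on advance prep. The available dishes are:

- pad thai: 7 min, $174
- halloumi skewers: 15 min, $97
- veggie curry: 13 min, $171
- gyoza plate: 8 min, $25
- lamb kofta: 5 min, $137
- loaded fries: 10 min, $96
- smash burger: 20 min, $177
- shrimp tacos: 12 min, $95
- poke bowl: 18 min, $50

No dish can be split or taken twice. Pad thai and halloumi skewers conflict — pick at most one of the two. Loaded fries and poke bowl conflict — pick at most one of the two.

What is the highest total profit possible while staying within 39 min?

578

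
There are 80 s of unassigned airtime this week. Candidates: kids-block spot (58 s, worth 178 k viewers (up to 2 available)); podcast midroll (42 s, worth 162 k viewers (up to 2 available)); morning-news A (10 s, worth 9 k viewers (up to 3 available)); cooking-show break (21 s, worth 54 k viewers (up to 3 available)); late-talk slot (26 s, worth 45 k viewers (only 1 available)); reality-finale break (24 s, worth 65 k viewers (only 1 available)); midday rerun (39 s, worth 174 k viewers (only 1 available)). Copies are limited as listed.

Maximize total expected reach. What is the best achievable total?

Morning-news A + reality-finale break + midday rerun uses 73 of the 80 s and totals 248.
The spare 7 s is too small for any remaining spot, and no exchange beats 248.

248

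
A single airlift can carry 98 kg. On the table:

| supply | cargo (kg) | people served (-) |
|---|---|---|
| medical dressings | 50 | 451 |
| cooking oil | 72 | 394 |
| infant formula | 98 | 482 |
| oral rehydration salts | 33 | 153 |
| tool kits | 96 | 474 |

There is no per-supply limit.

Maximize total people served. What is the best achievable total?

604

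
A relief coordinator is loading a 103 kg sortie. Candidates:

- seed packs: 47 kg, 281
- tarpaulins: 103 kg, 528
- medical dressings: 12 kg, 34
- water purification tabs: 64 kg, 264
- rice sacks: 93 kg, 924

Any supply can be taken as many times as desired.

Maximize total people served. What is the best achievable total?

924

Rice sacks uses 93 of the 103 kg and totals 924.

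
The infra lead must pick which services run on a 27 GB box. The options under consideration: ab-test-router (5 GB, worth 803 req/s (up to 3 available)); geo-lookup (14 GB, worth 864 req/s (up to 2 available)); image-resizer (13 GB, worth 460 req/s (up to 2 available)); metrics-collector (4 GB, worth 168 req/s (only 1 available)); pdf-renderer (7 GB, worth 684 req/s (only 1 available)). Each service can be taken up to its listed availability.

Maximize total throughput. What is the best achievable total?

3261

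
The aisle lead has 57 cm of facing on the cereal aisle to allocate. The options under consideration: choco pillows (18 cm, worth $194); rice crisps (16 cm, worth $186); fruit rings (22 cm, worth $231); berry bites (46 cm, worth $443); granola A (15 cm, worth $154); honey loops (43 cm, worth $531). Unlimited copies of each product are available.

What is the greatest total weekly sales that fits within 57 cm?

Greedy by ratio would take honey loops: 43 cm used, total 531.
Replace honey loops with choco pillows + rice crisps + fruit rings: the trade gains 80 net, giving 611 at 56 cm.
That's the maximum — no swap from here does better than 611.

611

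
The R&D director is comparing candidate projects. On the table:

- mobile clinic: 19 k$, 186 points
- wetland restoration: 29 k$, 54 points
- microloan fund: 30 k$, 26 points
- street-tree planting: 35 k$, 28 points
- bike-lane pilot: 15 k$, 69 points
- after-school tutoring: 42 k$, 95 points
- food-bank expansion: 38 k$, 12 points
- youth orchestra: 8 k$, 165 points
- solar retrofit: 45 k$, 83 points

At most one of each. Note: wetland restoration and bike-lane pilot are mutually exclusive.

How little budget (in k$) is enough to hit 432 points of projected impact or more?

69

Look for the lowest-budget combination reaching 432.
mobile clinic + after-school tutoring + youth orchestra reaches 446 using 69 k$.
Below 69 k$ the best achievable stays under 432.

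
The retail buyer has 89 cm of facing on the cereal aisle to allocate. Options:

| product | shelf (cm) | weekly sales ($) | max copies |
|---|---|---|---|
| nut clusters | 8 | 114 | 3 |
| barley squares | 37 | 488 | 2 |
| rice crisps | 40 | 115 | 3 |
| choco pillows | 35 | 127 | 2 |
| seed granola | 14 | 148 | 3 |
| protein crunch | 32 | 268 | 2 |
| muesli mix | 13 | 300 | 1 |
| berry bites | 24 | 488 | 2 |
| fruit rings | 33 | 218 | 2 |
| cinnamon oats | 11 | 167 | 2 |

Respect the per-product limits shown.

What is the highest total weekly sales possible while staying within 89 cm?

1671

The ratio heuristic lands on muesli mix + 2×berry bites + 2×cinnamon oats (1610) but leaves 6 cm idle.
Replace cinnamon oats with 2×nut clusters: the trade gains 61 net, giving 1671 at 88 cm.
That's the maximum — no swap from here does better than 1671.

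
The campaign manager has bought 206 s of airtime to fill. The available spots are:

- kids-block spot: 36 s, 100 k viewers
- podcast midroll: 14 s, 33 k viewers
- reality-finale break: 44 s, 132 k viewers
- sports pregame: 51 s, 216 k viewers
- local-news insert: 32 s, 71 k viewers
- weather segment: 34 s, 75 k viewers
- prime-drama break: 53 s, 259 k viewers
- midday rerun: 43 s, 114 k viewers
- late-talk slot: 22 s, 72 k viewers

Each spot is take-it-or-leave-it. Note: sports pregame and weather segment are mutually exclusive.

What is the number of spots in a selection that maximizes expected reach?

Best achievable expected reach is 779.
One optimal bundle: kids-block spot + reality-finale break + sports pregame + prime-drama break + late-talk slot (206 s).
Every optimal selection uses 5 spots.

5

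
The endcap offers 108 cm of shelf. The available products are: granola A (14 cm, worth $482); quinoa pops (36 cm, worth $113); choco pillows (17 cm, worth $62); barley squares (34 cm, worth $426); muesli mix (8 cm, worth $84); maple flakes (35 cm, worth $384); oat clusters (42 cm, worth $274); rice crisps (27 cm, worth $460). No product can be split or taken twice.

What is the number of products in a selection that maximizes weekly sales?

5

Optimal total is 1514.
granola A + choco pillows + barley squares + muesli mix + rice crisps hits 1514 at 100 cm.
Every optimal selection uses 5 products.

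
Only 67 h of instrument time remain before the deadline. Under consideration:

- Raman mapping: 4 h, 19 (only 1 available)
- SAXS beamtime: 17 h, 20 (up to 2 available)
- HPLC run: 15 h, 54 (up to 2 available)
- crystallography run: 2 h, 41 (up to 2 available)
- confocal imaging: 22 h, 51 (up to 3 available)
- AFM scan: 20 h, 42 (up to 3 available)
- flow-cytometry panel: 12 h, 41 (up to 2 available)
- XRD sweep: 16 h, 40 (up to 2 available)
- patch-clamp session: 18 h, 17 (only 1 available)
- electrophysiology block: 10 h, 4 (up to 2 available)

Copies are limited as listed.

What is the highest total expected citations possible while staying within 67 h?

Taking Raman mapping + 2×HPLC run + 2×crystallography run + 2×flow-cytometry panel: 62 h used, 291 in expected citations.

291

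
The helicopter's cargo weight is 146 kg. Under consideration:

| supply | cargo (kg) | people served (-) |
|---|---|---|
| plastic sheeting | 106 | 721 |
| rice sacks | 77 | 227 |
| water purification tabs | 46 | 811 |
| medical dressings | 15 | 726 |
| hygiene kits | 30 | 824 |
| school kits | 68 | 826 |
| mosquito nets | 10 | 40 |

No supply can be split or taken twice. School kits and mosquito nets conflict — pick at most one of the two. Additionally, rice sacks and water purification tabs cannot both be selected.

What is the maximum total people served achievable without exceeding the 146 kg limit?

By people served per kg: medical dressings 48.40, hygiene kits 27.47, water purification tabs 17.63, school kits 12.15 lead.
Filling by ratio: water purification tabs + medical dressings + hygiene kits + mosquito nets for 2401, with 45 kg left unused.
Dropping medical dressings and mosquito nets frees 25 kg; slotting in school kits (68 kg) lifts the total to 2461 at 144 kg.

2461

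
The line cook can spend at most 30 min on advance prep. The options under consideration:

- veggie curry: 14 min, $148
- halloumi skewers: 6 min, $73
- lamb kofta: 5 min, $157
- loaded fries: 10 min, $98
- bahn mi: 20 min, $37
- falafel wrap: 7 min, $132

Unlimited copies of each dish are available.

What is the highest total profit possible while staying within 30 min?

By profit per min: lamb kofta 31.40, falafel wrap 18.86, halloumi skewers 12.17 lead.
6×lamb kofta uses 30 of the 30 min and totals 942.
Every other selection either busts 30 min or fails to beat 942.

942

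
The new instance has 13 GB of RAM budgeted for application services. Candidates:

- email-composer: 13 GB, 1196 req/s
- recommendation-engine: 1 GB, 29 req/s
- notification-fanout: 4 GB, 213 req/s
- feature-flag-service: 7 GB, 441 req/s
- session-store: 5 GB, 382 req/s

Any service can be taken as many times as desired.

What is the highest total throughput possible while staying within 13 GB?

Taking email-composer: 13 GB used, 1196 in throughput.
Every other selection either busts 13 GB or fails to beat 1196.

1196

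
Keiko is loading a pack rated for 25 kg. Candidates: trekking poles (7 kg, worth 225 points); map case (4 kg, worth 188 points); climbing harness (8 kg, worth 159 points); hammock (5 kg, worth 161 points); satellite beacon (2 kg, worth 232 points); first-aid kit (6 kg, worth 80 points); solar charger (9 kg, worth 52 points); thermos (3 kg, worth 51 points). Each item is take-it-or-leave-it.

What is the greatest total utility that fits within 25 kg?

886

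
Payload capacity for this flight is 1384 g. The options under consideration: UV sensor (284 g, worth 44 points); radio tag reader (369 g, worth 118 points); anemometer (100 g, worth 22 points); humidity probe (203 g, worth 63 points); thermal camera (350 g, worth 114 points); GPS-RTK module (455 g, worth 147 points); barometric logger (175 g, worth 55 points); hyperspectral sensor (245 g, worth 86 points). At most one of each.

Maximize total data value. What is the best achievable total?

442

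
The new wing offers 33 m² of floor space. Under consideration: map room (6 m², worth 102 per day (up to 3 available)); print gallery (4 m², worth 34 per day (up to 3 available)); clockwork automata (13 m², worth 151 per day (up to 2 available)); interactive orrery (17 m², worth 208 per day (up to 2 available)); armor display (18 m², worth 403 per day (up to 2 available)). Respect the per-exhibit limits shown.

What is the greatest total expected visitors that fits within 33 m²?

607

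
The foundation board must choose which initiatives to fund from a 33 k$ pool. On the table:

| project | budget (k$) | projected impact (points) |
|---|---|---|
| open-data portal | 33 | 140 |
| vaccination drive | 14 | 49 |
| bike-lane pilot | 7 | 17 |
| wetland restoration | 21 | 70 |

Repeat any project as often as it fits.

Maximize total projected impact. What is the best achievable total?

140

Open-data portal uses 33 of the 33 k$ and totals 140.
Every other selection either busts 33 k$ or fails to beat 140.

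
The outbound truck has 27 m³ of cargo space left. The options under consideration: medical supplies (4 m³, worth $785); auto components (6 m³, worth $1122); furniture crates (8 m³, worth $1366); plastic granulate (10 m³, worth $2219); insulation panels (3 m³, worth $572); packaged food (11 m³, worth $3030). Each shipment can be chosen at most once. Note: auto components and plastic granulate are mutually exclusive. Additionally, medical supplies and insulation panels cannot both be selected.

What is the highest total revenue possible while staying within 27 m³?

The ratio ordering already packs tightly: medical supplies + plastic granulate + packaged food, 25 m³, 6034.
Next best is plastic granulate + insulation panels + packaged food at 5821 (24 m³) — short by 213.

6034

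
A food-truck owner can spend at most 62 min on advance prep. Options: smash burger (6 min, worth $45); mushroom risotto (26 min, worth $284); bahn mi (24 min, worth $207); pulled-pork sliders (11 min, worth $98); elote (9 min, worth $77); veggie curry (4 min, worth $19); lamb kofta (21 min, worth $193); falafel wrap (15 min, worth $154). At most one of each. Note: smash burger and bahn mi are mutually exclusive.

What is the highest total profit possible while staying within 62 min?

Taking mushroom risotto + lamb kofta + falafel wrap: 62 min used, 631 in profit.
Runner-up mushroom risotto + pulled-pork sliders + elote + falafel wrap tops out at 613.

631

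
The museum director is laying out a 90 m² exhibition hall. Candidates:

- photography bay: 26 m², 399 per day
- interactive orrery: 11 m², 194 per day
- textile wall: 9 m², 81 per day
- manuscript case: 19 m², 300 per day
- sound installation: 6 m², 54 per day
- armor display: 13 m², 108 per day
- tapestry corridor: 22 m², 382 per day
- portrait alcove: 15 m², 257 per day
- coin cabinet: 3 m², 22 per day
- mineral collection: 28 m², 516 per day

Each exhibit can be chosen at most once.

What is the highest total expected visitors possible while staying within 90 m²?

1513

Filling by ratio: interactive orrery + textile wall + tapestry corridor + portrait alcove + coin cabinet + mineral collection for 1452, with 2 m² left unused.
Dropping textile wall and portrait alcove frees 24 m²; slotting in photography bay (26 m²) lifts the total to 1513 at 90 m².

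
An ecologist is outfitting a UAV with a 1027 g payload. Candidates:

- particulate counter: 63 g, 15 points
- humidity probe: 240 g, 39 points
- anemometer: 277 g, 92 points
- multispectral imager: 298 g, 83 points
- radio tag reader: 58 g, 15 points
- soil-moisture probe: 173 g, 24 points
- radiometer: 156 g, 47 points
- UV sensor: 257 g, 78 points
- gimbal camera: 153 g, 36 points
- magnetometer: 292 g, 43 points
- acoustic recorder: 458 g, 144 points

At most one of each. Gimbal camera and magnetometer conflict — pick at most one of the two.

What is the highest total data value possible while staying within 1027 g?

Taking anemometer + UV sensor + acoustic recorder: 992 g used, 314 in data value.
Runner-up particulate counter + anemometer + radio tag reader + radiometer + acoustic recorder tops out at 313.

314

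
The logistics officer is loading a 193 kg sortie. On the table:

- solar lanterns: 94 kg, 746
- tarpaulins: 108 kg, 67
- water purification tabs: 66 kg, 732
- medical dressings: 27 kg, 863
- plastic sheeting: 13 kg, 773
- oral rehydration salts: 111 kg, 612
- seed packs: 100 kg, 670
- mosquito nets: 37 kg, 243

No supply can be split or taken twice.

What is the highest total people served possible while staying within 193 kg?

2625

The ratio heuristic lands on water purification tabs + medical dressings + plastic sheeting + mosquito nets (2611) but leaves 50 kg idle.
Replace water purification tabs with solar lanterns: the trade gains 14 net, giving 2625 at 171 kg.
Runner-up water purification tabs + medical dressings + plastic sheeting + mosquito nets tops out at 2611.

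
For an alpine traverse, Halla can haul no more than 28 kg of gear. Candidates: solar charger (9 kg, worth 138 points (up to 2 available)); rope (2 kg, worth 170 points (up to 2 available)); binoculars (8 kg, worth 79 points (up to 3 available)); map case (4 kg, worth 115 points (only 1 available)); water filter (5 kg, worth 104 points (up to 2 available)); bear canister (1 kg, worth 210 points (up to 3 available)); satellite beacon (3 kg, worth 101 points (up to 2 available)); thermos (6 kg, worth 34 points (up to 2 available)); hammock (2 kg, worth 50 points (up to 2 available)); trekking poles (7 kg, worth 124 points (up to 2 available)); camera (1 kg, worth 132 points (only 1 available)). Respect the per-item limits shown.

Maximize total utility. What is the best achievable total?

Density check — bear canister 210.00, camera 132.00, rope 85.00, satellite beacon 33.67 are the best per kg.
Filling by ratio: 2×rope + map case + water filter + 3×bear canister + 2×satellite beacon + 2×hammock + camera for 1623, with 1 kg left unused.
Replace 2×hammock with water filter: the trade gains 4 net, giving 1627 at 28 kg.

1627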